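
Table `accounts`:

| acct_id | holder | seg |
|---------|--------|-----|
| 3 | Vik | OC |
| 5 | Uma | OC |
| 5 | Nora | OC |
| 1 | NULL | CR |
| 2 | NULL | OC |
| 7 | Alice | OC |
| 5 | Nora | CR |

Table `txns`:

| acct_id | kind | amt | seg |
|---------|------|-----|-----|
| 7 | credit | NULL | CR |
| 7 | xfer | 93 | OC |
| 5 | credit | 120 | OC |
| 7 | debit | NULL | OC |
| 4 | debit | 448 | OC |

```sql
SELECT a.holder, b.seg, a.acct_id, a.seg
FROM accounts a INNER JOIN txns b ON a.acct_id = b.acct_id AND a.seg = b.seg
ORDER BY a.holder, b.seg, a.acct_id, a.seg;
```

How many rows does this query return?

INNER JOIN keeps only pairs where the ON condition holds.
Matching on a.acct_id = b.acct_id AND a.seg = b.seg.
- a (acct_id=3, seg=OC) has no partner → excluded.
- a (acct_id=5, seg=OC) pairs with 1 row(s) of b.
- a (acct_id=5, seg=OC) pairs with 1 row(s) of b.
- a (acct_id=1, seg=CR) has no partner → excluded.
- a (acct_id=2, seg=OC) has no partner → excluded.
- a (acct_id=7, seg=OC) pairs with 2 row(s) of b.
- a (acct_id=5, seg=CR) has no partner → excluded.
Total: 4 rows.

4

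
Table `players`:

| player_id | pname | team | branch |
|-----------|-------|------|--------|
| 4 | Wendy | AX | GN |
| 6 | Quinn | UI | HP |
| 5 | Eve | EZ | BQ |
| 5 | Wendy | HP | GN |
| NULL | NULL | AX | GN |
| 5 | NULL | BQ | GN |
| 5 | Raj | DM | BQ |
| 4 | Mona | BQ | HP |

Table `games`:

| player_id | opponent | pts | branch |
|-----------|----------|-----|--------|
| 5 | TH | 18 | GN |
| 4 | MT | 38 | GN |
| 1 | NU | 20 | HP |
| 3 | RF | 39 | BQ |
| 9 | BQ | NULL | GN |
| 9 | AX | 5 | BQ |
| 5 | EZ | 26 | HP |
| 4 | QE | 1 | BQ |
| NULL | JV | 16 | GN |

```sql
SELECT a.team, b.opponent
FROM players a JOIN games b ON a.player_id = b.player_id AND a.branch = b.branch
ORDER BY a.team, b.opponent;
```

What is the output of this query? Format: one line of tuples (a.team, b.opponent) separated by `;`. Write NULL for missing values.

INNER JOIN keeps only pairs where the ON condition holds.
Matching on a.player_id = b.player_id AND a.branch = b.branch. A NULL in a compared column never satisfies the condition.
- a (player_id=4, branch=GN) pairs with 1 row(s) of b.
- a (player_id=6, branch=HP) has no partner → excluded.
- a (player_id=5, branch=BQ) has no partner → excluded.
- a (player_id=5, branch=GN) pairs with 1 row(s) of b.
- a (player_id=NULL, branch=GN) has no partner → excluded.
- a (player_id=5, branch=GN) pairs with 1 row(s) of b.
- a (player_id=5, branch=BQ) has no partner → excluded.
- a (player_id=4, branch=HP) has no partner → excluded.
After projecting and ordering:
a.team | b.opponent
AX | MT
BQ | TH
HP | TH

(AX, MT); (BQ, TH); (HP, TH)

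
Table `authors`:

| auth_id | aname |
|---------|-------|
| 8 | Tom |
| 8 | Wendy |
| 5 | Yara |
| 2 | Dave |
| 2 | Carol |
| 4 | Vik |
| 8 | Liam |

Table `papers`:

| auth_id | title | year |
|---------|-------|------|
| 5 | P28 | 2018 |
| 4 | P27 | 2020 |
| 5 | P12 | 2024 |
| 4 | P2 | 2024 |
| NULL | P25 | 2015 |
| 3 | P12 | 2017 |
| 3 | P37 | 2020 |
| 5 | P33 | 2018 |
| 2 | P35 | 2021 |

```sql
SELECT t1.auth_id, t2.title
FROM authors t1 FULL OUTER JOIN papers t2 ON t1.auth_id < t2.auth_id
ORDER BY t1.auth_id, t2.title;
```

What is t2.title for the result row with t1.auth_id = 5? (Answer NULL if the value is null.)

FULL OUTER JOIN keeps every row from both sides; unmatched rows get NULL for the other side's columns.
Matching on t1.auth_id < t2.auth_id. A NULL in a compared column never satisfies the condition.
- t1[0] auth_id=8 → no match; kept with NULLs on the t2 side.
- t1[1] auth_id=8 → no match; kept with NULLs on the t2 side.
- t1[2] auth_id=5 → no match; kept with NULLs on the t2 side.
- t1[3] auth_id=2 → 7 match(es) in t2 → 7 row(s).
- t1[4] auth_id=2 → 7 match(es) in t2 → 7 row(s).
- t1[5] auth_id=4 → 3 match(es) in t2 → 3 row(s).
- t1[6] auth_id=8 → no match; kept with NULLs on the t2 side.
- 2 t2 row(s) had no t1 match → kept, t1 columns NULL.

NULL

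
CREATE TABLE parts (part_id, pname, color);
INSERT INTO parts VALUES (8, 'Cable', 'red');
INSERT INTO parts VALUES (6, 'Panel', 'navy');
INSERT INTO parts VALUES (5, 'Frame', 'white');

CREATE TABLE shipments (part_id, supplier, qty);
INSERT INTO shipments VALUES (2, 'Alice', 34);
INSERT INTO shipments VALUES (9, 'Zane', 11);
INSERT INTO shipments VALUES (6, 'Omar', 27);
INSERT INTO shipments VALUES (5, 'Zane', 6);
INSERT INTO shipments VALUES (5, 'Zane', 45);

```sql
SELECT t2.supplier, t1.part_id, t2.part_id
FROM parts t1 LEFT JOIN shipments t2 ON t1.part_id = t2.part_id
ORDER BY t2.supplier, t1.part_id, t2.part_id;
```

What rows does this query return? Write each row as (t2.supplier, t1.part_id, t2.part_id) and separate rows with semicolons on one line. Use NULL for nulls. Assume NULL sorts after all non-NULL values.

(Omar, 6, 6); (Zane, 5, 5); (Zane, 5, 5); (NULL, 8, NULL)

LEFT JOIN keeps every row from `parts`; unmatched rows get NULL for `shipments`'s columns.
Matching on t1.part_id = t2.part_id.
Matched pairs: 3; unmatched t1 rows kept: 1.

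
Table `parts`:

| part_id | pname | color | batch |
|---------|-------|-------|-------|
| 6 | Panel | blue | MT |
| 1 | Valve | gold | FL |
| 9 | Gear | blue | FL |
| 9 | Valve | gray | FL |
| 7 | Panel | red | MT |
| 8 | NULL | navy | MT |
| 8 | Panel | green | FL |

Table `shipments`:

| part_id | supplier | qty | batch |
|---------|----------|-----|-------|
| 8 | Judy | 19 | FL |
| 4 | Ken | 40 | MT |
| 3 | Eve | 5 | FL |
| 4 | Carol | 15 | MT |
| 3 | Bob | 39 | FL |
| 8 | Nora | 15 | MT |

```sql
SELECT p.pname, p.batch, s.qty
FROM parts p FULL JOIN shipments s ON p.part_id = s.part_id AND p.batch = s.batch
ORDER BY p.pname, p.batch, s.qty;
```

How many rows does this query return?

11

FULL OUTER JOIN keeps every row from both sides; unmatched rows get NULL for the other side's columns.
Matching on p.part_id = s.part_id AND p.batch = s.batch.
Matched pairs: 2; unmatched p rows kept: 5; unmatched s rows kept: 4.
Total: 2 matched + 9 padded = 11 rows.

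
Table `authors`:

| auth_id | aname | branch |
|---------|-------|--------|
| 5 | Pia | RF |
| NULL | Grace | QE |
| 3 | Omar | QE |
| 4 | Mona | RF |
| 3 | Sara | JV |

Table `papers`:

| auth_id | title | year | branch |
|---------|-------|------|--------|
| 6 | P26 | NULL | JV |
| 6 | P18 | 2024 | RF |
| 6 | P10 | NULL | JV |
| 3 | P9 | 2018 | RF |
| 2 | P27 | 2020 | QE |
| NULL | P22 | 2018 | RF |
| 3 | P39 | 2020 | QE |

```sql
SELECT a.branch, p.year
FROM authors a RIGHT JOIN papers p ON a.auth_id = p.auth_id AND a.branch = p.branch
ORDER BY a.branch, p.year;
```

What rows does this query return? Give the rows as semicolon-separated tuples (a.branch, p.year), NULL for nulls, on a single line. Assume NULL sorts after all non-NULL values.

RIGHT JOIN keeps every row from `papers`; unmatched rows get NULL for `authors`'s columns.
Matching on a.auth_id = p.auth_id AND a.branch = p.branch. A NULL in a compared column never satisfies the condition.
- auth_id=5, branch=RF: no matching p row.
- auth_id=NULL, branch=QE: no matching p row.
- auth_id=3, branch=QE: 1 matching p row(s), so 1 row(s) emitted.
- auth_id=4, branch=RF: no matching p row.
- auth_id=3, branch=JV: no matching p row.
- 6 row(s) from p found no a partner → padded with NULL.
After projecting and ordering:
a.branch | p.year
QE | 2020
NULL | 2018
NULL | 2018
NULL | 2020
NULL | 2024
NULL | NULL
NULL | NULL

(QE, 2020); (NULL, 2018); (NULL, 2018); (NULL, 2020); (NULL, 2024); (NULL, NULL); (NULL, NULL)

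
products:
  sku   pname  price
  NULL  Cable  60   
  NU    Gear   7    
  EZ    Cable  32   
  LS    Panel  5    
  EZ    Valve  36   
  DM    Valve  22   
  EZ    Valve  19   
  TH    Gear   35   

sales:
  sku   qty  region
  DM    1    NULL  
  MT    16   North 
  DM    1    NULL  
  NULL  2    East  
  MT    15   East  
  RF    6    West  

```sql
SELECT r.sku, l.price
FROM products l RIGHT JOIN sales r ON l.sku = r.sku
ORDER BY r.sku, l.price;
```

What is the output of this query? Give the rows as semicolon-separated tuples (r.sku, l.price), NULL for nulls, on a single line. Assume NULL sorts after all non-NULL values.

(DM, 22); (DM, 22); (MT, NULL); (MT, NULL); (RF, NULL); (NULL, NULL)

RIGHT JOIN keeps every row from `sales`; unmatched rows get NULL for `products`'s columns.
Matching on l.sku = r.sku. A NULL in a compared column never satisfies the condition.
Matched pairs: 2; unmatched r rows kept: 4.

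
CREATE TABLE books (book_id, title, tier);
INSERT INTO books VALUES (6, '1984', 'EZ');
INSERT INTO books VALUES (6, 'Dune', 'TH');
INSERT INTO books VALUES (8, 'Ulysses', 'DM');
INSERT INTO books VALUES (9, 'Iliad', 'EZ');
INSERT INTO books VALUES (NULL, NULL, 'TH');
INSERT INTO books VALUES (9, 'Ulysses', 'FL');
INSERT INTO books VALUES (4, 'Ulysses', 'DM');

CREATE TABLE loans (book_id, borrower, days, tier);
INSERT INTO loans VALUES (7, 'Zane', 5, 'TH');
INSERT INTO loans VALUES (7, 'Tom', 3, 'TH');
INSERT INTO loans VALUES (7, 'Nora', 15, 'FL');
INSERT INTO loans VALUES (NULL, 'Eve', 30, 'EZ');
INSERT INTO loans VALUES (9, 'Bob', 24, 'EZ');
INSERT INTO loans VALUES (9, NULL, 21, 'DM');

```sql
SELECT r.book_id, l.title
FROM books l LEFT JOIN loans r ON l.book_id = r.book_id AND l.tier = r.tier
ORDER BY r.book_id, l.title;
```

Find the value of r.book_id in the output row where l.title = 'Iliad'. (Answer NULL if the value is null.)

9

LEFT JOIN keeps every row from `books`; unmatched rows get NULL for `loans`'s columns.
Matching on l.book_id = r.book_id AND l.tier = r.tier. A NULL in a compared column never satisfies the condition.
Matched pairs: 1; unmatched l rows kept: 6.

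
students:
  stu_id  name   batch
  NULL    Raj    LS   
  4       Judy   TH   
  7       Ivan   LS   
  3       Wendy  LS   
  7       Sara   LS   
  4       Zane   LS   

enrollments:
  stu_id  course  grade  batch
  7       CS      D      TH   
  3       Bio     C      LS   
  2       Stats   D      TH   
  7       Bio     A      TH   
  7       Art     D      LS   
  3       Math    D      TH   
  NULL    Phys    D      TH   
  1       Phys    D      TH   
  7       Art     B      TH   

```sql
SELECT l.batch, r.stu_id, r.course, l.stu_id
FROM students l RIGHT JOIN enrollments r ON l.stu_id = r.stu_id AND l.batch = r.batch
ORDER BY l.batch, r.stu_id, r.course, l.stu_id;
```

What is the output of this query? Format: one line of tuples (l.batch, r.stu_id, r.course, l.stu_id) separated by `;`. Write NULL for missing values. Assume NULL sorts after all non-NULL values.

RIGHT JOIN keeps every row from `enrollments`; unmatched rows get NULL for `students`'s columns.
Matching on l.stu_id = r.stu_id AND l.batch = r.batch. A NULL in a compared column never satisfies the condition.
- l[0] stu_id=NULL, batch=LS → no match.
- l[1] stu_id=4, batch=TH → no match.
- l[2] stu_id=7, batch=LS → 1 match(es) in r → 1 row(s).
- l[3] stu_id=3, batch=LS → 1 match(es) in r → 1 row(s).
- l[4] stu_id=7, batch=LS → 1 match(es) in r → 1 row(s).
- l[5] stu_id=4, batch=LS → no match.
- 7 r row(s) had no l match → kept, l columns NULL.
After projecting and ordering:
l.batch | r.stu_id | r.course | l.stu_id
LS | 3 | Bio | 3
LS | 7 | Art | 7
LS | 7 | Art | 7
NULL | 1 | Phys | NULL
NULL | 2 | Stats | NULL
NULL | 3 | Math | NULL
NULL | 7 | Art | NULL
NULL | 7 | Bio | NULL
NULL | 7 | CS | NULL
NULL | NULL | Phys | NULL

(LS, 3, Bio, 3); (LS, 7, Art, 7); (LS, 7, Art, 7); (NULL, 1, Phys, NULL); (NULL, 2, Stats, NULL); (NULL, 3, Math, NULL); (NULL, 7, Art, NULL); (NULL, 7, Bio, NULL); (NULL, 7, CS, NULL); (NULL, NULL, Phys, NULL)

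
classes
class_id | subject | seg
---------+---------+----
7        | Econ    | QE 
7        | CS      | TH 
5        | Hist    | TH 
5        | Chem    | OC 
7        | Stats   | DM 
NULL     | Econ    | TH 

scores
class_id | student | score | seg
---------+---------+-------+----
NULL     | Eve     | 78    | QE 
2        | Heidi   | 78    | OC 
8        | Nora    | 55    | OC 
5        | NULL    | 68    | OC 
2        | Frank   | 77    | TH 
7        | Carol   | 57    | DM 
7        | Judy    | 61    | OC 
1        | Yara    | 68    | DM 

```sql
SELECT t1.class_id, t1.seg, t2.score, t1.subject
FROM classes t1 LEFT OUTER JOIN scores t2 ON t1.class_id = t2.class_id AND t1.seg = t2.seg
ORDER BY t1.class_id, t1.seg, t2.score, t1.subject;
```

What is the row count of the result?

LEFT JOIN keeps every row from `classes`; unmatched rows get NULL for `scores`'s columns.
Matching on t1.class_id = t2.class_id AND t1.seg = t2.seg. A NULL in a compared column never satisfies the condition.
- t1[0] class_id=7, seg=QE → no match; kept with NULLs on the t2 side.
- t1[1] class_id=7, seg=TH → no match; kept with NULLs on the t2 side.
- t1[2] class_id=5, seg=TH → no match; kept with NULLs on the t2 side.
- t1[3] class_id=5, seg=OC → 1 match(es) in t2 → 1 row(s).
- t1[4] class_id=7, seg=DM → 1 match(es) in t2 → 1 row(s).
- t1[5] class_id=NULL, seg=TH → no match; kept with NULLs on the t2 side.
Total: 2 matched + 4 padded = 6 rows.

6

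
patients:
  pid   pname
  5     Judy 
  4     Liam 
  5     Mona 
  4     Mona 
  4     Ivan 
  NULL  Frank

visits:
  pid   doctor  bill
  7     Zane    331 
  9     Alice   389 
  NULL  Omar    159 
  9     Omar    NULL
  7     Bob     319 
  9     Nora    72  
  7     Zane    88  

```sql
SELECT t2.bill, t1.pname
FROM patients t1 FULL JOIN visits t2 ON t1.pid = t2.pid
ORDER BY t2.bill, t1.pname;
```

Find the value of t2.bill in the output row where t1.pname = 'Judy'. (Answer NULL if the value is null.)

FULL OUTER JOIN keeps every row from both sides; unmatched rows get NULL for the other side's columns.
Matching on t1.pid = t2.pid. A NULL in a compared column never satisfies the condition.
- pid=5: no t2 row matches, row kept with t2 columns NULL.
- pid=4: no t2 row matches, row kept with t2 columns NULL.
- pid=5: no t2 row matches, row kept with t2 columns NULL.
- pid=4: no t2 row matches, row kept with t2 columns NULL.
- pid=4: no t2 row matches, row kept with t2 columns NULL.
- pid=NULL: no t2 row matches, row kept with t2 columns NULL.
- 7 row(s) from t2 found no t1 partner → padded with NULL.

NULL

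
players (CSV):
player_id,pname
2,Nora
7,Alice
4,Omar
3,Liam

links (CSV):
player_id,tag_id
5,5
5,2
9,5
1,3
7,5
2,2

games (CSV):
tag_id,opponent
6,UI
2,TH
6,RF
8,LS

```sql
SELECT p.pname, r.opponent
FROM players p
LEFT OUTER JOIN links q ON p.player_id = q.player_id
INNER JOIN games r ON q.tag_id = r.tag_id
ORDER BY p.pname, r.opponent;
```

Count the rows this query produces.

1

Joins associate left-to-right: players LEFT JOIN links on player_id gives 4 intermediate row(s).
Then INNER JOIN `games r` on tag_id: keep only rows whose q.tag_id appears in r.
Result: 1 row(s).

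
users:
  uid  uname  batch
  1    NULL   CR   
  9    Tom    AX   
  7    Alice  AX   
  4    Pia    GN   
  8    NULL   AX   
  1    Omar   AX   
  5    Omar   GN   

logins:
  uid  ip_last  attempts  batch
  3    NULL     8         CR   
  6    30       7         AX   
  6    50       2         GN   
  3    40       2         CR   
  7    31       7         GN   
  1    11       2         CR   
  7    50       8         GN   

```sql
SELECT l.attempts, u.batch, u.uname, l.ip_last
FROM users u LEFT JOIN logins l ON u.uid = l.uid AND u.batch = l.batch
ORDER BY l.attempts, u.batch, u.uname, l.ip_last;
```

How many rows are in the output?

7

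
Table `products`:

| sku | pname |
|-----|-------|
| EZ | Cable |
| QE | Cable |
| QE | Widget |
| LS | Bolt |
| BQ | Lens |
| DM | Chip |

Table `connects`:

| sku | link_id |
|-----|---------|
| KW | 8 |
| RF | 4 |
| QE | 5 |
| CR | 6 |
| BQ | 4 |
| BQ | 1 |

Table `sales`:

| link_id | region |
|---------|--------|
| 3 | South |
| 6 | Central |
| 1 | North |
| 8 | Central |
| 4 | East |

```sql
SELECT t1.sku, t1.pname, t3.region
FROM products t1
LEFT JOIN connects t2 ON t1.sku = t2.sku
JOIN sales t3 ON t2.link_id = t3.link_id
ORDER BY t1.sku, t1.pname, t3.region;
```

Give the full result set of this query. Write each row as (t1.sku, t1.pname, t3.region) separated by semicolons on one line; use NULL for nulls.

Step 1 — t1 LEFT JOIN t2 on sku → 7 row(s).
Then INNER JOIN `sales t3` on link_id: keep only rows whose t2.link_id appears in t3.

(BQ, Lens, East); (BQ, Lens, North)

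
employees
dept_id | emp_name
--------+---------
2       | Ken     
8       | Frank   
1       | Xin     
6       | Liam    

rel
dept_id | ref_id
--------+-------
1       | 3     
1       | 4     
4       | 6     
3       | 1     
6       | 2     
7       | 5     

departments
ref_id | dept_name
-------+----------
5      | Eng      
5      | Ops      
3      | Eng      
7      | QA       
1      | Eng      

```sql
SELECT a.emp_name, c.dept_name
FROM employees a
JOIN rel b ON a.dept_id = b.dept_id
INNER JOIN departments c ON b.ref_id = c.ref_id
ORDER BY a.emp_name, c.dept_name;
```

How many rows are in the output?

Joins associate left-to-right: employees INNER JOIN rel on dept_id gives 3 intermediate row(s).
Then INNER JOIN `departments c` on ref_id: keep only rows whose b.ref_id appears in c.
Result: 1 row(s).

1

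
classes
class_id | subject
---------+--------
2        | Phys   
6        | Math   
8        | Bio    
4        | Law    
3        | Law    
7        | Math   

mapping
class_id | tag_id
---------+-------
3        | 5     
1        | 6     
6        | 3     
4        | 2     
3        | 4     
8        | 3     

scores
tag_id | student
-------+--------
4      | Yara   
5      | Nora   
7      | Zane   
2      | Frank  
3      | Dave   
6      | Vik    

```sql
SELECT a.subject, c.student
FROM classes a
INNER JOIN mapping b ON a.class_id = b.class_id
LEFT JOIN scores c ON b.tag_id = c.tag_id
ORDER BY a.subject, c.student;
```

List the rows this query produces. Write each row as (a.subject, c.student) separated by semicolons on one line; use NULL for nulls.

Joins associate left-to-right: classes INNER JOIN mapping on class_id gives 5 intermediate row(s).
Then LEFT JOIN `scores c` on tag_id: each of those 5 rows is kept; rows whose b.tag_id has no match in c get NULL for c's columns.

(Bio, Dave); (Law, Frank); (Law, Nora); (Law, Yara); (Math, Dave)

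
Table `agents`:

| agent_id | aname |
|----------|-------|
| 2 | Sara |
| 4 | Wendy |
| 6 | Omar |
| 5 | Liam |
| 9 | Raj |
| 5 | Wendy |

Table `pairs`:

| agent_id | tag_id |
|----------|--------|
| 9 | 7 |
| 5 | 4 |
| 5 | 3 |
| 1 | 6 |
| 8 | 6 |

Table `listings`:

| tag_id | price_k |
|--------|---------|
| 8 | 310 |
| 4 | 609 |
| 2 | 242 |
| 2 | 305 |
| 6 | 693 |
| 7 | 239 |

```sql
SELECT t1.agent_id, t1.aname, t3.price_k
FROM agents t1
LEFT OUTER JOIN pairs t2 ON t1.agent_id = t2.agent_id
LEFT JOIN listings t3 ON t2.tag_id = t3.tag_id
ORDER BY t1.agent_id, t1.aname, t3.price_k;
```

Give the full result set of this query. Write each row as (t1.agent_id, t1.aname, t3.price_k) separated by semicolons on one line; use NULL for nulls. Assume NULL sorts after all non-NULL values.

(2, Sara, NULL); (4, Wendy, NULL); (5, Liam, 609); (5, Liam, NULL); (5, Wendy, 609); (5, Wendy, NULL); (6, Omar, NULL); (9, Raj, 239)

Joins associate left-to-right: agents LEFT JOIN pairs on agent_id gives 8 intermediate row(s).
Then LEFT JOIN `listings t3` on tag_id: each of those 8 rows is kept; rows whose t2.tag_id has no match in t3 get NULL for t3's columns.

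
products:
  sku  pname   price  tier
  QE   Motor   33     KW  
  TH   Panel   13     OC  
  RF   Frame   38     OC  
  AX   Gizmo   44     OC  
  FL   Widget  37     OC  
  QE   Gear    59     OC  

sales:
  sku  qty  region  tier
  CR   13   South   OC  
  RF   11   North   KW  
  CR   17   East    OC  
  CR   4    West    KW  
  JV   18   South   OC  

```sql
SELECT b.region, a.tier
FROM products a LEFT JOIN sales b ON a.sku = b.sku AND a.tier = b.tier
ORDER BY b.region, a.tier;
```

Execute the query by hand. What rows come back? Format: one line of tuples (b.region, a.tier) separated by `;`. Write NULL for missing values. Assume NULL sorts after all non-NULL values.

(NULL, KW); (NULL, OC); (NULL, OC); (NULL, OC); (NULL, OC); (NULL, OC)

LEFT JOIN keeps every row from `products`; unmatched rows get NULL for `sales`'s columns.
Matching on a.sku = b.sku AND a.tier = b.tier.
- a (sku=QE, tier=KW) has no partner → padded with NULL.
- a (sku=TH, tier=OC) has no partner → padded with NULL.
- a (sku=RF, tier=OC) has no partner → padded with NULL.
- a (sku=AX, tier=OC) has no partner → padded with NULL.
- a (sku=FL, tier=OC) has no partner → padded with NULL.
- a (sku=QE, tier=OC) has no partner → padded with NULL.
After projecting and ordering:
b.region | a.tier
NULL | KW
NULL | OC
NULL | OC
NULL | OC
NULL | OC
NULL | OC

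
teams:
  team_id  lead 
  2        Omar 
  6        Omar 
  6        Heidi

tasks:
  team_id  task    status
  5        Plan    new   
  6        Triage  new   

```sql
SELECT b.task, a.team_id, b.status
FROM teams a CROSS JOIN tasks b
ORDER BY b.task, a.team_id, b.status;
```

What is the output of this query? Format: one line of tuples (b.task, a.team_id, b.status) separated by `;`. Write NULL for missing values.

(Plan, 2, new); (Plan, 6, new); (Plan, 6, new); (Triage, 2, new); (Triage, 6, new); (Triage, 6, new)

CROSS JOIN pairs every row of `teams` with every row of `tasks`: 3 × 2 = 6 rows.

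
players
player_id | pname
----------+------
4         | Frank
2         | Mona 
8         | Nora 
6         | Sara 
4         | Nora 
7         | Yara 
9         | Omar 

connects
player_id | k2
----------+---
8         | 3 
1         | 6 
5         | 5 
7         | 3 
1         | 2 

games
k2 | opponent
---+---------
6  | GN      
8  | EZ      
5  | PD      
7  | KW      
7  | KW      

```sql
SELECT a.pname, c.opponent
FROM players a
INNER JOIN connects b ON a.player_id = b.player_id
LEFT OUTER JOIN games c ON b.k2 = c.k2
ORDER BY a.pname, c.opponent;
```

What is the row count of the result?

Evaluate left to right. First `players a INNER JOIN connects b` on player_id: 2 row(s).
Then LEFT JOIN `games c` on k2: each of those 2 rows is kept; rows whose b.k2 has no match in c get NULL for c's columns.
Result: 2 row(s).

2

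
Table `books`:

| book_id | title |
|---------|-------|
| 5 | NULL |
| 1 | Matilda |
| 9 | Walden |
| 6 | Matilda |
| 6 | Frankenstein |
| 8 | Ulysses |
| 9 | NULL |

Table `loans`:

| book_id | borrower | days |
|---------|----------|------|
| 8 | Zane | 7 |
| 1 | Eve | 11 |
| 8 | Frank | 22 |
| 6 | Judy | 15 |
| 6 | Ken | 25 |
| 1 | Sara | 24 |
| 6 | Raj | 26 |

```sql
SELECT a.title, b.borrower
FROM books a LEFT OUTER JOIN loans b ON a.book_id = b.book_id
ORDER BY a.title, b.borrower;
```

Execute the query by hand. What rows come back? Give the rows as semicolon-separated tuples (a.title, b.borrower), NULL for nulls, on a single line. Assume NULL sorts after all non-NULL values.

LEFT JOIN keeps every row from `books`; unmatched rows get NULL for `loans`'s columns.
Matching on a.book_id = b.book_id.
- a row (book_id=5): no match → kept, b columns NULL.
- a row (book_id=1): matches 2 b row(s) → 2 output row(s).
- a row (book_id=9): no match → kept, b columns NULL.
- a row (book_id=6): matches 3 b row(s) → 3 output row(s).
- a row (book_id=6): matches 3 b row(s) → 3 output row(s).
- a row (book_id=8): matches 2 b row(s) → 2 output row(s).
- a row (book_id=9): no match → kept, b columns NULL.

(Frankenstein, Judy); (Frankenstein, Ken); (Frankenstein, Raj); (Matilda, Eve); (Matilda, Judy); (Matilda, Ken); (Matilda, Raj); (Matilda, Sara); (Ulysses, Frank); (Ulysses, Zane); (Walden, NULL); (NULL, NULL); (NULL, NULL)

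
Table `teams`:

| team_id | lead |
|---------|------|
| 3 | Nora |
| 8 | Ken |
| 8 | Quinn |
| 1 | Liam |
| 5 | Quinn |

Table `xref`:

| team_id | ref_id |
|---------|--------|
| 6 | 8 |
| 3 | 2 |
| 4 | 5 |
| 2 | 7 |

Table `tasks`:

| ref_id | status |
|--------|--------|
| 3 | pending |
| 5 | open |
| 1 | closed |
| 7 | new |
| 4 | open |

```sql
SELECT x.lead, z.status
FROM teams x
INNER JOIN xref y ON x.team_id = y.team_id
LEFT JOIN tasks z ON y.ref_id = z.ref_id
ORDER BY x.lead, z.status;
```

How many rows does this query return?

1

Step 1 — x INNER JOIN y on team_id → 1 row(s).
Then LEFT JOIN `tasks z` on ref_id: each of those 1 rows is kept; rows whose y.ref_id has no match in z get NULL for z's columns.
Result: 1 row(s).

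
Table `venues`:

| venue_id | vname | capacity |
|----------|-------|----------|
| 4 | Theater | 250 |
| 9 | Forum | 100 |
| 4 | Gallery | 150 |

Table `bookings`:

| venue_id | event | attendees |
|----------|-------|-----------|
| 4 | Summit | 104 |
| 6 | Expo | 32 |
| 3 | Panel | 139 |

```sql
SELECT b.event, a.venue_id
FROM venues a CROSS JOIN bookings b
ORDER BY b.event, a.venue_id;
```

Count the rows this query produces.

CROSS JOIN pairs every row of `venues` with every row of `bookings`: 3 × 3 = 9 rows.

9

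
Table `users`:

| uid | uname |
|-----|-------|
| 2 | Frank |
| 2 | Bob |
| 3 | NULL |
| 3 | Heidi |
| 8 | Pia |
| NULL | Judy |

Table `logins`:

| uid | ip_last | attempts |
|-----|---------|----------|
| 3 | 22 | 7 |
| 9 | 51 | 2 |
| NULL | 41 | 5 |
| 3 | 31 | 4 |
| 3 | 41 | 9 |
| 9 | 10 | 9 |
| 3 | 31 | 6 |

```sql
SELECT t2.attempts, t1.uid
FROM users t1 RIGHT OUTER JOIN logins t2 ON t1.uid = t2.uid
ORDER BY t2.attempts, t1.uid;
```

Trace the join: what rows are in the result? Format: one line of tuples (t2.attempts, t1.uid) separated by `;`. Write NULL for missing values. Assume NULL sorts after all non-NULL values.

(2, NULL); (4, 3); (4, 3); (5, NULL); (6, 3); (6, 3); (7, 3); (7, 3); (9, 3); (9, 3); (9, NULL)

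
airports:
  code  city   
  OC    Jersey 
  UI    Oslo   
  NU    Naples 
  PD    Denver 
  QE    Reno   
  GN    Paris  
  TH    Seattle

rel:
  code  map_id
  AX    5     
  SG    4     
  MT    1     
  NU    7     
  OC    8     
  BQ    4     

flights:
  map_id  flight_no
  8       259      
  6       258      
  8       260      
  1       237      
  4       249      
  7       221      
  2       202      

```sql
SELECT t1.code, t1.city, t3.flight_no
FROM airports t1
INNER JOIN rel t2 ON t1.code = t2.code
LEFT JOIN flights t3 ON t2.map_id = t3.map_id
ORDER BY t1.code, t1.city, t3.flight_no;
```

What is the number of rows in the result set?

3

Evaluate left to right. First `airports t1 INNER JOIN rel t2` on code: 2 row(s).
Then LEFT JOIN `flights t3` on map_id: each of those 2 rows is kept; rows whose t2.map_id has no match in t3 get NULL for t3's columns.
Result: 3 row(s).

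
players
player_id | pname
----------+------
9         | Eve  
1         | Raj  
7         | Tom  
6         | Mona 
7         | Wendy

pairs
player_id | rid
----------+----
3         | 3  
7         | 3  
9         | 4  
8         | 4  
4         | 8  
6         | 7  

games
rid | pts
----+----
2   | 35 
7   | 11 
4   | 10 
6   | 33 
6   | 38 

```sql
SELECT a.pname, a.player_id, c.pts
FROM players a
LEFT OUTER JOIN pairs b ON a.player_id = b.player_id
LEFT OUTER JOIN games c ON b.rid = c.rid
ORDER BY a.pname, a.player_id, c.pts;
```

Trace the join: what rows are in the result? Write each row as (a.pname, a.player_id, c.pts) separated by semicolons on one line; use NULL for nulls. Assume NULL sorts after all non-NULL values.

Evaluate left to right. First `players a LEFT JOIN pairs b` on player_id: 5 row(s).
Then LEFT JOIN `games c` on rid: each of those 5 rows is kept; rows whose b.rid has no match in c get NULL for c's columns.

(Eve, 9, 10); (Mona, 6, 11); (Raj, 1, NULL); (Tom, 7, NULL); (Wendy, 7, NULL)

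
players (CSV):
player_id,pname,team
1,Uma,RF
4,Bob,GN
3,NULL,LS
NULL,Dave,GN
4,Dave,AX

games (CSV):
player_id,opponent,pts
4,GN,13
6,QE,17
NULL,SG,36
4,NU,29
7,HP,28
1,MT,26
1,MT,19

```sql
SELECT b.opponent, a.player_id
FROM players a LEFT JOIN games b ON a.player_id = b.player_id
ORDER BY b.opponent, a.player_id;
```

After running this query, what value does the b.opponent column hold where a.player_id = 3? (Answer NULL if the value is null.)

NULL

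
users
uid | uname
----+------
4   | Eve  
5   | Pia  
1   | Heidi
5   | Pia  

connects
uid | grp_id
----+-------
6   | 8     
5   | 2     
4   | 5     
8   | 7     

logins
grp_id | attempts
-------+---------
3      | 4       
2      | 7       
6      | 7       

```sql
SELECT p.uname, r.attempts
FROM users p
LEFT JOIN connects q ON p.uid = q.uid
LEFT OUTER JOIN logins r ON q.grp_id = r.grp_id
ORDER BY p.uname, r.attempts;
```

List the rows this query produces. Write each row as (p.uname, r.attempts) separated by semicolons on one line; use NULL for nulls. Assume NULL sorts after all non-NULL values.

(Eve, NULL); (Heidi, NULL); (Pia, 7); (Pia, 7)

Joins associate left-to-right: users LEFT JOIN connects on uid gives 4 intermediate row(s).
Then LEFT JOIN `logins r` on grp_id: each of those 4 rows is kept; rows whose q.grp_id has no match in r get NULL for r's columns.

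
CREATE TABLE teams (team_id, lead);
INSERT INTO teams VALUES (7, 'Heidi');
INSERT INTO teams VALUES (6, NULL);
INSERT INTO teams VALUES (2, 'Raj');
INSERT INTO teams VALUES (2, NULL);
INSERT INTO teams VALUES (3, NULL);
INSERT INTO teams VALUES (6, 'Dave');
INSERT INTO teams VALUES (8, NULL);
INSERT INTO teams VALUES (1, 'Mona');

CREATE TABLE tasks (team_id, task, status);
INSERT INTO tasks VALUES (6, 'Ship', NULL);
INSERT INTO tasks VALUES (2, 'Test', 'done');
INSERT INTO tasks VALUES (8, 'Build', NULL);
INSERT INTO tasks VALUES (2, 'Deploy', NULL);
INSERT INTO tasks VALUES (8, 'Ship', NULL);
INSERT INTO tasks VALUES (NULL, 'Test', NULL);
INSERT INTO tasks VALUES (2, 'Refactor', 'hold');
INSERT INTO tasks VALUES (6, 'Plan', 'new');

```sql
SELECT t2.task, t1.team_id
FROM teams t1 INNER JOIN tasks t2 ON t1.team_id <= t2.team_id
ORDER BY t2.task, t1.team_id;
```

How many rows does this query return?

37

INNER JOIN keeps only pairs where the ON condition holds.
Matching on t1.team_id <= t2.team_id. A NULL in a compared column never satisfies the condition.
- t1 row (team_id=7): matches 2 t2 row(s) → 2 output row(s).
- t1 row (team_id=6): matches 4 t2 row(s) → 4 output row(s).
- t1 row (team_id=2): matches 7 t2 row(s) → 7 output row(s).
- t1 row (team_id=2): matches 7 t2 row(s) → 7 output row(s).
- t1 row (team_id=3): matches 4 t2 row(s) → 4 output row(s).
- t1 row (team_id=6): matches 4 t2 row(s) → 4 output row(s).
- t1 row (team_id=8): matches 2 t2 row(s) → 2 output row(s).
- t1 row (team_id=1): matches 7 t2 row(s) → 7 output row(s).
Total: 37 rows.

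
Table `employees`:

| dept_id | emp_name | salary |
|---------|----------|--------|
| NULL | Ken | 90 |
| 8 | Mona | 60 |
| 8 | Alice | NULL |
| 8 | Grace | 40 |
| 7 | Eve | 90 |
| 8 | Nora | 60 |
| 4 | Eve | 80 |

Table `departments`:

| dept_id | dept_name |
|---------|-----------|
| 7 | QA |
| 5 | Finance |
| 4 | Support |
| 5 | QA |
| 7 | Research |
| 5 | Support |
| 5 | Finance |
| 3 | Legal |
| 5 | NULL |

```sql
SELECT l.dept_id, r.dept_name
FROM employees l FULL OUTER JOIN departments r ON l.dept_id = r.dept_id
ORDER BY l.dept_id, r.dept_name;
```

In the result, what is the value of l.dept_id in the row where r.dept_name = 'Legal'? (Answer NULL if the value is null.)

FULL OUTER JOIN keeps every row from both sides; unmatched rows get NULL for the other side's columns.
Matching on l.dept_id = r.dept_id. A NULL in a compared column never satisfies the condition.
- dept_id=NULL: no r row matches, row kept with r columns NULL.
- dept_id=8: no r row matches, row kept with r columns NULL.
- dept_id=8: no r row matches, row kept with r columns NULL.
- dept_id=8: no r row matches, row kept with r columns NULL.
- dept_id=7: 2 matching r row(s), so 2 row(s) emitted.
- dept_id=8: no r row matches, row kept with r columns NULL.
- dept_id=4: 1 matching r row(s), so 1 row(s) emitted.
- 6 row(s) from r found no l partner → padded with NULL.

NULL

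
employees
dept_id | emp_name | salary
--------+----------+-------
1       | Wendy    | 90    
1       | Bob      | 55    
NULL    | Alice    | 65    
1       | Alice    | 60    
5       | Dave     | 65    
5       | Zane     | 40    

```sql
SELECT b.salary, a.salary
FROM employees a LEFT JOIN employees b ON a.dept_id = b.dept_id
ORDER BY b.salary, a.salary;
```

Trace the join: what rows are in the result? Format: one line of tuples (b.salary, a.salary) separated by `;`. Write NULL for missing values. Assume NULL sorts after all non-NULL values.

LEFT JOIN keeps every row from `employees a`; unmatched rows get NULL for `employees b`'s columns.
Matching on a.dept_id = b.dept_id. A NULL in a compared column never satisfies the condition.
Matched pairs: 13; unmatched a rows kept: 1.

(40, 40); (40, 65); (55, 55); (55, 60); (55, 90); (60, 55); (60, 60); (60, 90); (65, 40); (65, 65); (90, 55); (90, 60); (90, 90); (NULL, 65)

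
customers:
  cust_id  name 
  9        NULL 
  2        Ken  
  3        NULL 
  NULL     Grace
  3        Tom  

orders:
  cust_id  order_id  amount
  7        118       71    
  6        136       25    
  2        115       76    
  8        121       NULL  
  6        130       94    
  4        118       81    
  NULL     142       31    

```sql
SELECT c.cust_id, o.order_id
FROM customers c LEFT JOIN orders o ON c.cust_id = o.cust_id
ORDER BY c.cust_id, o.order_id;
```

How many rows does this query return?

5

LEFT JOIN keeps every row from `customers`; unmatched rows get NULL for `orders`'s columns.
Matching on c.cust_id = o.cust_id. A NULL in a compared column never satisfies the condition.
- c (cust_id=9) has no partner → padded with NULL.
- c (cust_id=2) pairs with 1 row(s) of o.
- c (cust_id=3) has no partner → padded with NULL.
- c (cust_id=NULL) has no partner → padded with NULL.
- c (cust_id=3) has no partner → padded with NULL.
Total: 1 matched + 4 padded = 5 rows.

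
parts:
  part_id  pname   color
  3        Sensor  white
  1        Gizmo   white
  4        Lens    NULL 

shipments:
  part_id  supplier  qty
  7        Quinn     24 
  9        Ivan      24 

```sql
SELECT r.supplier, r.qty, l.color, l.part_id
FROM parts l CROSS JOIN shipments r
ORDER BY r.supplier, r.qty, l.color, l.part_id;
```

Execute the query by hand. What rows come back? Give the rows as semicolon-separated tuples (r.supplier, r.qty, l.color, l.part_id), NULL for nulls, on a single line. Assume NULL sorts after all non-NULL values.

(Ivan, 24, white, 1); (Ivan, 24, white, 3); (Ivan, 24, NULL, 4); (Quinn, 24, white, 1); (Quinn, 24, white, 3); (Quinn, 24, NULL, 4)

CROSS JOIN pairs every row of `parts` with every row of `shipments`: 3 × 2 = 6 rows.
After projecting and ordering:
r.supplier | r.qty | l.color | l.part_id
Ivan | 24 | white | 1
Ivan | 24 | white | 3
Ivan | 24 | NULL | 4
Quinn | 24 | white | 1
Quinn | 24 | white | 3
Quinn | 24 | NULL | 4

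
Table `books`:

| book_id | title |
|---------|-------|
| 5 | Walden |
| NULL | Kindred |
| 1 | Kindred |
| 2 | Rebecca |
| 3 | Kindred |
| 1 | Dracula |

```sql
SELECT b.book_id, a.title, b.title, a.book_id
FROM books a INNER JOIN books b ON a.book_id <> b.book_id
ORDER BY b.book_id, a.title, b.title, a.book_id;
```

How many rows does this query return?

18

INNER JOIN keeps only pairs where the ON condition holds.
Matching on a.book_id <> b.book_id. A NULL in a compared column never satisfies the condition.
- book_id=5: 4 matching b row(s), so 4 row(s) emitted.
- book_id=NULL: no matching b row, dropped.
- book_id=1: 3 matching b row(s), so 3 row(s) emitted.
- book_id=2: 4 matching b row(s), so 4 row(s) emitted.
- book_id=3: 4 matching b row(s), so 4 row(s) emitted.
- book_id=1: 3 matching b row(s), so 3 row(s) emitted.
Total: 18 rows.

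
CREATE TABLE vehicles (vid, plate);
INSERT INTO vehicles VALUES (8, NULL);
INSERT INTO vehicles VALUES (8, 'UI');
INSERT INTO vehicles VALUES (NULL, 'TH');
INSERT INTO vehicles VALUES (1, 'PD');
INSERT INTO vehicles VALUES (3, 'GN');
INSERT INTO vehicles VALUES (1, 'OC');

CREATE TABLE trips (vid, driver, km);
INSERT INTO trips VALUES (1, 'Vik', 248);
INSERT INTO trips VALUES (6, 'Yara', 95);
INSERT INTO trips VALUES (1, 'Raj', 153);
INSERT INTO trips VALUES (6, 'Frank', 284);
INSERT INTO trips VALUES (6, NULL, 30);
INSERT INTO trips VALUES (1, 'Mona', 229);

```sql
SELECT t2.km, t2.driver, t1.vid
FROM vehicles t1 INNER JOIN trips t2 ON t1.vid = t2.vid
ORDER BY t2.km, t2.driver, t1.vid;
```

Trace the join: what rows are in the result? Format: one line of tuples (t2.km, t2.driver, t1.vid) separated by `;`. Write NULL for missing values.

INNER JOIN keeps only pairs where the ON condition holds.
Matching on t1.vid = t2.vid. A NULL in a compared column never satisfies the condition.
Matched pairs: 6.

(153, Raj, 1); (153, Raj, 1); (229, Mona, 1); (229, Mona, 1); (248, Vik, 1); (248, Vik, 1)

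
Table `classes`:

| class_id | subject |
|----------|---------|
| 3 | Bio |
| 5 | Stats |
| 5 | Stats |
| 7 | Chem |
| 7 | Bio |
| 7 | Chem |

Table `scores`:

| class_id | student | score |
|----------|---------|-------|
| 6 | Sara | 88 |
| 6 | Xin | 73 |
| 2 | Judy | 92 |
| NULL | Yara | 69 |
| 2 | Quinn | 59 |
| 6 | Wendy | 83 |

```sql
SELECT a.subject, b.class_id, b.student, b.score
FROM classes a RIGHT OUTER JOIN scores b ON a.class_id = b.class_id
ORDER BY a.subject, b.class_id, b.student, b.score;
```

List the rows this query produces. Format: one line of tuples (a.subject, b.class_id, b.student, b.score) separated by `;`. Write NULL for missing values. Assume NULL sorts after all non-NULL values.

RIGHT JOIN keeps every row from `scores`; unmatched rows get NULL for `classes`'s columns.
Matching on a.class_id = b.class_id. A NULL in a compared column never satisfies the condition.
Matched pairs: 0; unmatched b rows kept: 6.

(NULL, 2, Judy, 92); (NULL, 2, Quinn, 59); (NULL, 6, Sara, 88); (NULL, 6, Wendy, 83); (NULL, 6, Xin, 73); (NULL, NULL, Yara, 69)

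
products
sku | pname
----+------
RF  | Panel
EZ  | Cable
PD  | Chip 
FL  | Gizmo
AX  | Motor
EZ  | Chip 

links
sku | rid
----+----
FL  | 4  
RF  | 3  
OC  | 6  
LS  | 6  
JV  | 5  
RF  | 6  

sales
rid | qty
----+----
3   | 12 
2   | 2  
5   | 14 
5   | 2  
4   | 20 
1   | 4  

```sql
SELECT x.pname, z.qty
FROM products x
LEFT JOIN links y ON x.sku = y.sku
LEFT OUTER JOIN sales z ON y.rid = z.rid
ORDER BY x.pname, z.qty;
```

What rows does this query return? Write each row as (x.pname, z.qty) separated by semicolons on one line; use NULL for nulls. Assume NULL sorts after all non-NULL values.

(Cable, NULL); (Chip, NULL); (Chip, NULL); (Gizmo, 20); (Motor, NULL); (Panel, 12); (Panel, NULL)

Joins associate left-to-right: products LEFT JOIN links on sku gives 7 intermediate row(s).
Then LEFT JOIN `sales z` on rid: each of those 7 rows is kept; rows whose y.rid has no match in z get NULL for z's columns.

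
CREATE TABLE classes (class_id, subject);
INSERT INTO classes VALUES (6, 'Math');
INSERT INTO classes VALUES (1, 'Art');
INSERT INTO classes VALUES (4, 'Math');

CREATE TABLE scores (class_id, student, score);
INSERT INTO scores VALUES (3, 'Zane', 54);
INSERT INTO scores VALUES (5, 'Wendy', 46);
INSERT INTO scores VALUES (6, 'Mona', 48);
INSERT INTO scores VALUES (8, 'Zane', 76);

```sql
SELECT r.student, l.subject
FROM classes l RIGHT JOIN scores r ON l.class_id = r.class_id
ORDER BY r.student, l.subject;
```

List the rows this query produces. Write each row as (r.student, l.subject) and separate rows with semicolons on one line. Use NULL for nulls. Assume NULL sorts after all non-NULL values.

RIGHT JOIN keeps every row from `scores`; unmatched rows get NULL for `classes`'s columns.
Matching on l.class_id = r.class_id.
Matched pairs: 1; unmatched r rows kept: 3.

(Mona, Math); (Wendy, NULL); (Zane, NULL); (Zane, NULL)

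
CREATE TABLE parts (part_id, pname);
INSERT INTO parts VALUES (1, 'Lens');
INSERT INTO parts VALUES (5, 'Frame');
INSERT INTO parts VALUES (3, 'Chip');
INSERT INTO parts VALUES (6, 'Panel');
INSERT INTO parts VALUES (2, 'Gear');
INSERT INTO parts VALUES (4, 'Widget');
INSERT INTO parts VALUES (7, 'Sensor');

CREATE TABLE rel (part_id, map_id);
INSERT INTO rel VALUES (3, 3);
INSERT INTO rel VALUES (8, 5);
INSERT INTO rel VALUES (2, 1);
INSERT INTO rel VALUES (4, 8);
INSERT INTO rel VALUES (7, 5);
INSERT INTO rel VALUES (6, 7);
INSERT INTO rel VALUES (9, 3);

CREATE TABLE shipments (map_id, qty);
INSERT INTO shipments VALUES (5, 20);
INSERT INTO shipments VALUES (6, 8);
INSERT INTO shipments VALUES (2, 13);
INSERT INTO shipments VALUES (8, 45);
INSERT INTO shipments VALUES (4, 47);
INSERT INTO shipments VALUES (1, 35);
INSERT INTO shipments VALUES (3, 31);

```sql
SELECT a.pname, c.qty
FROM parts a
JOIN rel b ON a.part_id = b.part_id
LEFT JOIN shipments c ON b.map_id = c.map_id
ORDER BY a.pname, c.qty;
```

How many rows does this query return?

5

Evaluate left to right. First `parts a INNER JOIN rel b` on part_id: 5 row(s).
Then LEFT JOIN `shipments c` on map_id: each of those 5 rows is kept; rows whose b.map_id has no match in c get NULL for c's columns.
Result: 5 row(s).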